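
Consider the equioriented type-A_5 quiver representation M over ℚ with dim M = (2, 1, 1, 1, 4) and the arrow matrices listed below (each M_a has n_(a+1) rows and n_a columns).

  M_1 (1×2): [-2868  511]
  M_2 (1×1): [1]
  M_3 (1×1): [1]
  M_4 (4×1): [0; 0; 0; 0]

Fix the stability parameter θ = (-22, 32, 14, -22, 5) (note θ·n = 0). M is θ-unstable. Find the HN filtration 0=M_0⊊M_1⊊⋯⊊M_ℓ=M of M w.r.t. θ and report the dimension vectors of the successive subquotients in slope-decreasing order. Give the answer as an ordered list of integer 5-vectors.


Barcode: M ≅ I[1,1], I[1,4], I[5,5]^4. HN layers by μ_θ (3 steps, strictly decreasing):
  μ^(1)=8; μ^(2)=5; μ^(3)=-22

((0, 1, 1, 1, 0); (0, 0, 0, 0, 4); (2, 0, 0, 0, 0))


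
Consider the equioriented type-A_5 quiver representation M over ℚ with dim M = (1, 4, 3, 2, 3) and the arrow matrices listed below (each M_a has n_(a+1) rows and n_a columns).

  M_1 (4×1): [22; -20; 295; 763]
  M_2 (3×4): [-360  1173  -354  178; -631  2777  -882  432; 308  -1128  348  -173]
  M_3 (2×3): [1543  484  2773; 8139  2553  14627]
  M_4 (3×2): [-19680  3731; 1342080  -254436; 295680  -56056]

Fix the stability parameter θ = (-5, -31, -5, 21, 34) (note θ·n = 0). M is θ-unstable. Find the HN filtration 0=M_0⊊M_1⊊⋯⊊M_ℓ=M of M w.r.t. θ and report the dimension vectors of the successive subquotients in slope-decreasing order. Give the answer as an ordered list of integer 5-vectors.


Barcode: M ≅ I[1,5], I[2,2], I[2,3], I[2,4], I[5,5]^2. HN layers by μ_θ (5 steps, strictly decreasing):
  μ^(1)=34; μ^(2)=21; μ^(3)=-5; μ^(4)=-18; μ^(5)=-31

((0, 0, 0, 0, 3); (0, 0, 0, 2, 0); (0, 0, 3, 0, 0); (1, 1, 0, 0, 0); (0, 3, 0, 0, 0))


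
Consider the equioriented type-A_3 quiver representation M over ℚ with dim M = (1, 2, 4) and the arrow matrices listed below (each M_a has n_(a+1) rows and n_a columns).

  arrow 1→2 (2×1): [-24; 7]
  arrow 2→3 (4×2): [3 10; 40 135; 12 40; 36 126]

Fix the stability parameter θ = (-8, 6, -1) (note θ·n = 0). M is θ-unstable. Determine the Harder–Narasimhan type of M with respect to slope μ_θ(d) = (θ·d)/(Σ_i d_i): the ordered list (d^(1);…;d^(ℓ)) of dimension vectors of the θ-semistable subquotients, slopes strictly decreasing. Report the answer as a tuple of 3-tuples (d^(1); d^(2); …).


Interval decomposition of M: I[1,3], I[2,3], I[3,3]^2.
HN type (ℓ=3): μ^(1)=5/2; μ^(2)=-1; μ^(3)=-8

((0, 2, 2); (0, 0, 2); (1, 0, 0))


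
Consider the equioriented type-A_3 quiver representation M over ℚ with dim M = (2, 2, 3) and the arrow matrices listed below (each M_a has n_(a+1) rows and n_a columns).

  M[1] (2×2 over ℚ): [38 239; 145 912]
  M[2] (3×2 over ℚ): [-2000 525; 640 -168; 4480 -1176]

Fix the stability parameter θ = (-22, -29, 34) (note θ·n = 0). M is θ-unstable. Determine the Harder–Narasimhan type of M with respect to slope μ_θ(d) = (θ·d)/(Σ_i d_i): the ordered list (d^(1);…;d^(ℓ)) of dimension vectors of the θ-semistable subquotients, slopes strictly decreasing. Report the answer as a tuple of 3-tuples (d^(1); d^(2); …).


Via rank(M_{q-1}∘⋯∘M_p): M ≅ I[1,2], I[1,3], I[3,3]^2.
μ_θ-semistable layers: μ^(1)=34; μ^(2)=-51/2

((0, 0, 3); (2, 2, 0))


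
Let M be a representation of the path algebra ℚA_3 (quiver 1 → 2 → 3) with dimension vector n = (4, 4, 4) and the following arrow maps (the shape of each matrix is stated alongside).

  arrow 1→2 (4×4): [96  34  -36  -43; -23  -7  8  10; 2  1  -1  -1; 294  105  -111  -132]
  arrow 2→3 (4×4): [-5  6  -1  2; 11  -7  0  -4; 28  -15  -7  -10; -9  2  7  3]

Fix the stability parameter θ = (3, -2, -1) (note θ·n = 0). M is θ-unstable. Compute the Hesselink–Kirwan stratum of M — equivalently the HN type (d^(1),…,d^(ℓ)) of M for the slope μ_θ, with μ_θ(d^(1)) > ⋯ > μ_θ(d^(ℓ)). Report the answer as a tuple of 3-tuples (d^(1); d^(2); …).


Via rank(M_{q-1}∘⋯∘M_p): M ≅ I[1,1], I[1,3]^3, I[2,3].
μ_θ-semistable layers: μ^(1)=3; μ^(2)=0; μ^(3)=-1; μ^(4)=-2

((1, 0, 0); (3, 3, 3); (0, 0, 1); (0, 1, 0))


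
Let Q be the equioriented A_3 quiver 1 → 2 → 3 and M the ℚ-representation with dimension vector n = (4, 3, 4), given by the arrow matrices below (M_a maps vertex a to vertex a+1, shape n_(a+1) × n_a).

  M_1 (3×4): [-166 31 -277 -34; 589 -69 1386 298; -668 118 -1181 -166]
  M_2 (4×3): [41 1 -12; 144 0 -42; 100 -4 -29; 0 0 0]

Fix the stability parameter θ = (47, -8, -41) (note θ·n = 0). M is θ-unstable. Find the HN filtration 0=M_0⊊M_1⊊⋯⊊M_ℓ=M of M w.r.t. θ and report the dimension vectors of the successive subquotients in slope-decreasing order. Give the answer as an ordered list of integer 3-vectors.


Via rank(M_{q-1}∘⋯∘M_p): M ≅ I[1,1], I[1,2], I[1,3]^2, I[3,3]^2.
μ_θ-semistable layers: μ^(1)=47; μ^(2)=39/2; μ^(3)=-2/3; μ^(4)=-41

((1, 0, 0); (1, 1, 0); (2, 2, 2); (0, 0, 2))


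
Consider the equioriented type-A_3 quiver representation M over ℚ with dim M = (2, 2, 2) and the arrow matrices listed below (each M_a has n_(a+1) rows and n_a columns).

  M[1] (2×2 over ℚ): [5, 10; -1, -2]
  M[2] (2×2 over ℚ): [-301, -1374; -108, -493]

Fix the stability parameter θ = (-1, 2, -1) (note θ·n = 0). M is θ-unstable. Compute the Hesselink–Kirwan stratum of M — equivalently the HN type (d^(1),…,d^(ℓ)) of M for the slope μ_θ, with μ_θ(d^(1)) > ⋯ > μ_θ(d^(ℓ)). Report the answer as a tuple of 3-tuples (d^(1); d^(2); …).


Barcode: M ≅ I[1,1], I[1,3], I[2,3]. HN layers by μ_θ (2 steps, strictly decreasing):
  μ^(1)=1/2; μ^(2)=-1

((0, 2, 2); (2, 0, 0))


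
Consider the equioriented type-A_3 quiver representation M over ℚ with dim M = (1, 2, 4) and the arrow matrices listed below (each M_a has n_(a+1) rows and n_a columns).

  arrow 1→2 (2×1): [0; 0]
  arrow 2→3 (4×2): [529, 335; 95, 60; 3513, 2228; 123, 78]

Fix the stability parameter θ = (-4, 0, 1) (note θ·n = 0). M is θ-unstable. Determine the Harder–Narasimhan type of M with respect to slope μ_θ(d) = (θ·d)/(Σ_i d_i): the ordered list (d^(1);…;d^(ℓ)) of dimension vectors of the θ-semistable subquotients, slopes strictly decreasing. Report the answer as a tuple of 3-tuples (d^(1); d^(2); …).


Via rank(M_{q-1}∘⋯∘M_p): M ≅ I[1,1], I[2,3]^2, I[3,3]^2.
μ_θ-semistable layers: μ^(1)=1; μ^(2)=0; μ^(3)=-4

((0, 0, 4); (0, 2, 0); (1, 0, 0))


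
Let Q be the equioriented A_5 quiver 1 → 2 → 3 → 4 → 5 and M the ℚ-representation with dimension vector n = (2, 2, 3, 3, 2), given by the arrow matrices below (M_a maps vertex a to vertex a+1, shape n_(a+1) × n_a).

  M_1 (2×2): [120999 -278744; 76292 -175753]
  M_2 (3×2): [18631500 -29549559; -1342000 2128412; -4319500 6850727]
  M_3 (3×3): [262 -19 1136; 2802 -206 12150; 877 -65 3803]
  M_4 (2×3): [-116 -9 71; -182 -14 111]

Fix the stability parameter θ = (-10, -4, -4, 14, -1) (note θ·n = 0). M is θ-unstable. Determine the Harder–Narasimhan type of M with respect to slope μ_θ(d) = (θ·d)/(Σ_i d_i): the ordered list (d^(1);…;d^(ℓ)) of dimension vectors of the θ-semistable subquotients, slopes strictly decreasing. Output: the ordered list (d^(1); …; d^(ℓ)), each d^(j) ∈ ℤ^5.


Interval decomposition of M: I[1,2], I[1,5], I[3,3], I[3,5], I[4,4].
HN type (ℓ=4): μ^(1)=14; μ^(2)=13/2; μ^(3)=-4; μ^(4)=-10

((0, 0, 0, 1, 0); (0, 0, 0, 2, 2); (0, 2, 3, 0, 0); (2, 0, 0, 0, 0))


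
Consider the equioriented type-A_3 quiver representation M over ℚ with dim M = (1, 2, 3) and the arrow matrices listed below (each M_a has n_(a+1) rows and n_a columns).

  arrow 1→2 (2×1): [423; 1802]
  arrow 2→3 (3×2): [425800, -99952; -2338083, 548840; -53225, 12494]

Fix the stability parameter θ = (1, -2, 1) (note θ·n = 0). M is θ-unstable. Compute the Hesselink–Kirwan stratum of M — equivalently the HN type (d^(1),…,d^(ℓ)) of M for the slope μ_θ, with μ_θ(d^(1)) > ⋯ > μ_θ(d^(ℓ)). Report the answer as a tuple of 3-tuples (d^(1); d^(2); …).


Via rank(M_{q-1}∘⋯∘M_p): M ≅ I[1,3], I[2,3], I[3,3].
μ_θ-semistable layers: μ^(1)=1; μ^(2)=-1/2; μ^(3)=-2

((0, 0, 3); (1, 1, 0); (0, 1, 0))


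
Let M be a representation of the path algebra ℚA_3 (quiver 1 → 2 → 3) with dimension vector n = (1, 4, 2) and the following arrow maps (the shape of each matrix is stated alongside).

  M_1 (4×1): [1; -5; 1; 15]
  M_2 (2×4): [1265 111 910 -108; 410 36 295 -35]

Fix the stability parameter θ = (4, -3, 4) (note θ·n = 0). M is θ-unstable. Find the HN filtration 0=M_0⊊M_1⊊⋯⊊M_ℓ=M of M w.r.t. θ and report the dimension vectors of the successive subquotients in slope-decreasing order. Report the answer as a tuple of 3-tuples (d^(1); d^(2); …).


Barcode: M ≅ I[1,2], I[2,2], I[2,3]^2. HN layers by μ_θ (3 steps, strictly decreasing):
  μ^(1)=4; μ^(2)=1/2; μ^(3)=-3

((0, 0, 2); (1, 1, 0); (0, 3, 0))


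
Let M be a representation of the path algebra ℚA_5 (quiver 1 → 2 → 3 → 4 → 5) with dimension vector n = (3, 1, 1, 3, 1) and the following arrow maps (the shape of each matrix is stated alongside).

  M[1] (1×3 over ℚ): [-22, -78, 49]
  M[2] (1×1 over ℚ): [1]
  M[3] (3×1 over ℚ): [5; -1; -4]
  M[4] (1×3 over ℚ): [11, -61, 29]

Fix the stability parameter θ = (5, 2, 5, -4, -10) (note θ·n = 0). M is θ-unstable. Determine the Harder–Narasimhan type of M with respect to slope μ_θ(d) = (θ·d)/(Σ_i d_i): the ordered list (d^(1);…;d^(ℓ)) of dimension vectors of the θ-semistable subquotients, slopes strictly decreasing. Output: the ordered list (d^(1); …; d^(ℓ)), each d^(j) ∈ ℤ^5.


Interval decomposition of M: I[1,1]^2, I[1,4], I[4,4], I[4,5].
HN type (ℓ=4): μ^(1)=5; μ^(2)=2; μ^(3)=-4; μ^(4)=-7

((2, 0, 0, 0, 0); (1, 1, 1, 1, 0); (0, 0, 0, 1, 0); (0, 0, 0, 1, 1))


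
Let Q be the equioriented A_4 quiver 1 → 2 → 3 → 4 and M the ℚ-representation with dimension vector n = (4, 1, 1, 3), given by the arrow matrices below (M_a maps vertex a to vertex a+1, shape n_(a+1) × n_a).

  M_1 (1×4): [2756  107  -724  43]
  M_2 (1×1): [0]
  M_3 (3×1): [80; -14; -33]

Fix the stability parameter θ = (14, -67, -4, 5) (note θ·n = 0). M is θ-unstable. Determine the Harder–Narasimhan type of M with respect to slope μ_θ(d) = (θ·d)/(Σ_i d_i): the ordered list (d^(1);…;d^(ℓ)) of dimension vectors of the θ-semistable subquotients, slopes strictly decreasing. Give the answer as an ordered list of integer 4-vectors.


Interval decomposition of M: I[1,1]^3, I[1,2], I[3,4], I[4,4]^2.
HN type (ℓ=4): μ^(1)=14; μ^(2)=5; μ^(3)=-4; μ^(4)=-53/2

((3, 0, 0, 0); (0, 0, 0, 3); (0, 0, 1, 0); (1, 1, 0, 0))


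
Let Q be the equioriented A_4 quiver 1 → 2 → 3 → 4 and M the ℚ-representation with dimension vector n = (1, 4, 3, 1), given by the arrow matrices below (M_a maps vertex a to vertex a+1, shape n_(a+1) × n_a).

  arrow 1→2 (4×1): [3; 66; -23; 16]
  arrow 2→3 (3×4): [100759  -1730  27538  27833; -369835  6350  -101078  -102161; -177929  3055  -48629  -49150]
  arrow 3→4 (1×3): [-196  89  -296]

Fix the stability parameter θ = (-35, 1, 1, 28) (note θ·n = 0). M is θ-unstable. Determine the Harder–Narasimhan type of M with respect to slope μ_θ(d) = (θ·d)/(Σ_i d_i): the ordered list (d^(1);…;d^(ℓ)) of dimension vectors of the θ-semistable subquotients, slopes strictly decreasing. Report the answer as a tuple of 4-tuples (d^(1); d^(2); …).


Interval decomposition of M: I[1,4], I[2,2]^2, I[2,3], I[3,3].
HN type (ℓ=3): μ^(1)=28; μ^(2)=1; μ^(3)=-35

((0, 0, 0, 1); (0, 4, 3, 0); (1, 0, 0, 0))


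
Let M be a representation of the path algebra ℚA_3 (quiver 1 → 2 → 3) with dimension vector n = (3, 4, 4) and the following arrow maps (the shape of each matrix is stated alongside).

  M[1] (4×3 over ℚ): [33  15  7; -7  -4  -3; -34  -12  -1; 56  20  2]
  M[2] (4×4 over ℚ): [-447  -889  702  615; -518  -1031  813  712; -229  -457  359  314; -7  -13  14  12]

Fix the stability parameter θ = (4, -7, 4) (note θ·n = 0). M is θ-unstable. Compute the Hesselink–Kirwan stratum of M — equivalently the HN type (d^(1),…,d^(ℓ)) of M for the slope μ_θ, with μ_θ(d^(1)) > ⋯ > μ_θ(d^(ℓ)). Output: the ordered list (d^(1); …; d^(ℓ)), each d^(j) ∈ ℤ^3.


Via rank(M_{q-1}∘⋯∘M_p): M ≅ I[1,3]^3, I[2,3].
μ_θ-semistable layers: μ^(1)=4; μ^(2)=-3/2; μ^(3)=-7

((0, 0, 4); (3, 3, 0); (0, 1, 0))


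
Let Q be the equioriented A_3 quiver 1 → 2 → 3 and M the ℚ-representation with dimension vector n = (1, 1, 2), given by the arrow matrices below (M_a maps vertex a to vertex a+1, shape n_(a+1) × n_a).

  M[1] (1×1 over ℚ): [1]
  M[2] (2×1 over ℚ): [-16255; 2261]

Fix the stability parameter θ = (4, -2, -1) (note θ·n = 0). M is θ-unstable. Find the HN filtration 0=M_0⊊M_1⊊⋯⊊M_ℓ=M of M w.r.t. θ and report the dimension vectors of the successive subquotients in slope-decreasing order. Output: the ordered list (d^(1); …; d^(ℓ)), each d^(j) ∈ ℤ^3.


Barcode: M ≅ I[1,3], I[3,3]. HN layers by μ_θ (2 steps, strictly decreasing):
  μ^(1)=1/3; μ^(2)=-1

((1, 1, 1); (0, 0, 1))


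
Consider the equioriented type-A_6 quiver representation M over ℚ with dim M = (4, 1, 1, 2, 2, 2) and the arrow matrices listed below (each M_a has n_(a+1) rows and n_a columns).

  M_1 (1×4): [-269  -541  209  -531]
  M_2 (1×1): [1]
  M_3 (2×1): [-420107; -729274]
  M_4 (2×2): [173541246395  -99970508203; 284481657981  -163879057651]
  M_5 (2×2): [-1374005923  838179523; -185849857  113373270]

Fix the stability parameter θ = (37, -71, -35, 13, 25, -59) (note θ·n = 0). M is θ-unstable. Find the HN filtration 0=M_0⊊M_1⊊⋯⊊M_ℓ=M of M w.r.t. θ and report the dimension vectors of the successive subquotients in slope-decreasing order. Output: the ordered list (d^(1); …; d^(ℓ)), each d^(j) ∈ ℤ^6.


Barcode: M ≅ I[1,1]^3, I[1,6], I[4,6]. HN layers by μ_θ (3 steps, strictly decreasing):
  μ^(1)=37; μ^(2)=-7; μ^(3)=-23

((3, 0, 0, 0, 0, 0); (0, 0, 0, 2, 2, 2); (1, 1, 1, 0, 0, 0))


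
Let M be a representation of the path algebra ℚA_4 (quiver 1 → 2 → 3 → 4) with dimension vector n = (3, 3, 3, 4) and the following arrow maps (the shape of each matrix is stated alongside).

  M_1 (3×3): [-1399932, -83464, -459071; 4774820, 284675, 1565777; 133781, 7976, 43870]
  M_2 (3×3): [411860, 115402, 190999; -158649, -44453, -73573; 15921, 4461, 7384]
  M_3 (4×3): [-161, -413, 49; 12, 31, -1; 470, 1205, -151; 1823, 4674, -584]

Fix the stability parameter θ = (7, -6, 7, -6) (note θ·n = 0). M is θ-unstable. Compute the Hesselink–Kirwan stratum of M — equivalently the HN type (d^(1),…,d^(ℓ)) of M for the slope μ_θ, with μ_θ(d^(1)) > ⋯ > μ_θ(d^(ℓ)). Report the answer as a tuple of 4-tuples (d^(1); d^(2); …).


Interval decomposition of M: I[1,3], I[1,4]^2, I[4,4]^2.
HN type (ℓ=3): μ^(1)=7; μ^(2)=1/2; μ^(3)=-6

((0, 0, 1, 0); (3, 3, 2, 2); (0, 0, 0, 2))


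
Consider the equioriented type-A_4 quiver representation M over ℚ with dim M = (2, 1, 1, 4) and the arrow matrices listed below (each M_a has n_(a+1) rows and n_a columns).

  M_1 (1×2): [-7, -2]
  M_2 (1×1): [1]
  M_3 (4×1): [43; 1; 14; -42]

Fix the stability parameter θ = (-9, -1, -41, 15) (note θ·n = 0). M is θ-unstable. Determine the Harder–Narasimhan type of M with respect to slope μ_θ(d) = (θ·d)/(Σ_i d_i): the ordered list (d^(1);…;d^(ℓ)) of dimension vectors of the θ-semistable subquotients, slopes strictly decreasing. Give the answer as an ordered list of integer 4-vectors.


Via rank(M_{q-1}∘⋯∘M_p): M ≅ I[1,1], I[1,4], I[4,4]^3.
μ_θ-semistable layers: μ^(1)=15; μ^(2)=-9; μ^(3)=-17

((0, 0, 0, 4); (1, 0, 0, 0); (1, 1, 1, 0))


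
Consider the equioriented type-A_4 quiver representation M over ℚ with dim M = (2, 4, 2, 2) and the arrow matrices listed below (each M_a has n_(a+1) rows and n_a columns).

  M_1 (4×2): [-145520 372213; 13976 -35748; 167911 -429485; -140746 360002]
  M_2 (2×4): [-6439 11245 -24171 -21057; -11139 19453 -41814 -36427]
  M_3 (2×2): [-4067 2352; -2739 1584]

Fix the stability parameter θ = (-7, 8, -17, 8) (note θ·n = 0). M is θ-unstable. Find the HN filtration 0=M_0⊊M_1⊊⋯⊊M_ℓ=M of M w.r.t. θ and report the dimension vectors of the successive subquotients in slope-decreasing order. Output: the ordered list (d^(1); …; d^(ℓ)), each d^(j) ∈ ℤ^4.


Interval decomposition of M: I[1,3], I[1,4], I[2,2]^2, I[4,4].
HN type (ℓ=3): μ^(1)=8; μ^(2)=-9/2; μ^(3)=-7

((0, 2, 0, 2); (0, 2, 2, 0); (2, 0, 0, 0))


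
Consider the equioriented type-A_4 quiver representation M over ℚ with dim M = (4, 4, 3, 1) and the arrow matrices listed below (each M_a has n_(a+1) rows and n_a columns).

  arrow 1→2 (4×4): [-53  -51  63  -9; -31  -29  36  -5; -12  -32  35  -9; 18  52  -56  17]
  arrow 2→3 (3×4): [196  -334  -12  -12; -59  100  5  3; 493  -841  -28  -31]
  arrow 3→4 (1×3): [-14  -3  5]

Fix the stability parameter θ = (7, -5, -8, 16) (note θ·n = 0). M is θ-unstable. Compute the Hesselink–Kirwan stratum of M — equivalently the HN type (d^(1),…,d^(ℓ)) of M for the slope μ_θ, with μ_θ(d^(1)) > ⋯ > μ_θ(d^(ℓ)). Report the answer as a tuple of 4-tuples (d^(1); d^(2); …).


Interval decomposition of M: I[1,2], I[1,3]^2, I[1,4].
HN type (ℓ=3): μ^(1)=16; μ^(2)=1; μ^(3)=-2

((0, 0, 0, 1); (1, 1, 0, 0); (3, 3, 3, 0))


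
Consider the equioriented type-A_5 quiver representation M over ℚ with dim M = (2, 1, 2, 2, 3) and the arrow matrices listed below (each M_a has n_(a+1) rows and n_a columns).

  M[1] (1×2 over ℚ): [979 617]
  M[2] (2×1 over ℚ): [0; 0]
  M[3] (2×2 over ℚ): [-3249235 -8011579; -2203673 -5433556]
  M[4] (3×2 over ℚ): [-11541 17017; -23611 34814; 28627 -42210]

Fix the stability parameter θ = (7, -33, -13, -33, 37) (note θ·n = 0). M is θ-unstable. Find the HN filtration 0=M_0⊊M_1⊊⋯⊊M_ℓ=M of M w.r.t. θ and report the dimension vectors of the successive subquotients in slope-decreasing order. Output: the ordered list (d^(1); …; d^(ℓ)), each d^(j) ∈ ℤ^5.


Barcode: M ≅ I[1,1], I[1,2], I[3,5]^2, I[5,5]. HN layers by μ_θ (4 steps, strictly decreasing):
  μ^(1)=37; μ^(2)=7; μ^(3)=-13; μ^(4)=-23

((0, 0, 0, 0, 3); (1, 0, 0, 0, 0); (1, 1, 0, 0, 0); (0, 0, 2, 2, 0))


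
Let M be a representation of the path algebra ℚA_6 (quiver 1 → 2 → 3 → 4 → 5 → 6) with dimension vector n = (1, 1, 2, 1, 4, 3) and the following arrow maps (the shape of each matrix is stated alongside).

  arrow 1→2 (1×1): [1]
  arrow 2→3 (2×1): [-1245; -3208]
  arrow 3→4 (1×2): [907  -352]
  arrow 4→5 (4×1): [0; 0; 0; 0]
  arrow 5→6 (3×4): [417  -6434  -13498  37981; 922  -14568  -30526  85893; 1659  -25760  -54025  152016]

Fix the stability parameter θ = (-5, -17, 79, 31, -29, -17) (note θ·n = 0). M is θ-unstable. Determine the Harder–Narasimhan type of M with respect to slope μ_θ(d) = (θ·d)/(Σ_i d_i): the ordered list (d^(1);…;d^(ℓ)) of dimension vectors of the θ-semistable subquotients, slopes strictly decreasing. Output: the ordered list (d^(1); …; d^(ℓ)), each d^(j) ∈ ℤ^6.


Barcode: M ≅ I[1,4], I[3,3], I[5,5], I[5,6]^3. HN layers by μ_θ (5 steps, strictly decreasing):
  μ^(1)=79; μ^(2)=55; μ^(3)=-11; μ^(4)=-17; μ^(5)=-29

((0, 0, 1, 0, 0, 0); (0, 0, 1, 1, 0, 0); (1, 1, 0, 0, 0, 0); (0, 0, 0, 0, 0, 3); (0, 0, 0, 0, 4, 0))


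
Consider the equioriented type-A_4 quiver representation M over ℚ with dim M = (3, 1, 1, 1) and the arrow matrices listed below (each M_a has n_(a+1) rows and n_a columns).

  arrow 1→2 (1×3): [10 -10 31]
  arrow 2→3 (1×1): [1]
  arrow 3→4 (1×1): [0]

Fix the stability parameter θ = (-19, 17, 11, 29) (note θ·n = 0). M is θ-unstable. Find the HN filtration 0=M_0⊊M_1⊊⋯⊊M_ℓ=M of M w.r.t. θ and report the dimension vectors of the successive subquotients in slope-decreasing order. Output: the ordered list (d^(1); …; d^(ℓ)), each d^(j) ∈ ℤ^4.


Via rank(M_{q-1}∘⋯∘M_p): M ≅ I[1,1]^2, I[1,3], I[4,4].
μ_θ-semistable layers: μ^(1)=29; μ^(2)=14; μ^(3)=-19

((0, 0, 0, 1); (0, 1, 1, 0); (3, 0, 0, 0))


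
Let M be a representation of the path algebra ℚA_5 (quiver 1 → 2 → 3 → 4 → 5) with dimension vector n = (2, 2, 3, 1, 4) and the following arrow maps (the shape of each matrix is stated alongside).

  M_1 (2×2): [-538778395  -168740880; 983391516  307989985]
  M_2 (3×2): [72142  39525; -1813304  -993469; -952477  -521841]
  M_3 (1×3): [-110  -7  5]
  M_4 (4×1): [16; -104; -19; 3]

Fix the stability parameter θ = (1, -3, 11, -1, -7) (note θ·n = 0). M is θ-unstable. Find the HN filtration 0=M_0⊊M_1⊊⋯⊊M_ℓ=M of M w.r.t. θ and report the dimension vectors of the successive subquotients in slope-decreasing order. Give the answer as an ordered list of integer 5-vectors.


Via rank(M_{q-1}∘⋯∘M_p): M ≅ I[1,3], I[1,5], I[3,3], I[5,5]^3.
μ_θ-semistable layers: μ^(1)=11; μ^(2)=1; μ^(3)=-1; μ^(4)=-7

((0, 0, 2, 0, 0); (0, 0, 1, 1, 1); (2, 2, 0, 0, 0); (0, 0, 0, 0, 3))


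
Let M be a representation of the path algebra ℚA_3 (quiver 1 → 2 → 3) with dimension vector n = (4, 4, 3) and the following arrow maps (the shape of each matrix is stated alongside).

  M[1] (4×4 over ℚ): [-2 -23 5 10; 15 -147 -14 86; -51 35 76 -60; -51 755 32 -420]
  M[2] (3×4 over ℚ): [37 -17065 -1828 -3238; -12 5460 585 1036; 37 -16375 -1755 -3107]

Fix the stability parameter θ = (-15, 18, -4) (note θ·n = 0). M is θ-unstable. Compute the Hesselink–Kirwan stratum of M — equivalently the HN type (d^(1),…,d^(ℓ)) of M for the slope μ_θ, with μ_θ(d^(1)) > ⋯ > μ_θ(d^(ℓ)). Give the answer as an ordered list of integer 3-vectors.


Interval decomposition of M: I[1,2], I[1,3]^3.
HN type (ℓ=3): μ^(1)=18; μ^(2)=7; μ^(3)=-15

((0, 1, 0); (0, 3, 3); (4, 0, 0))


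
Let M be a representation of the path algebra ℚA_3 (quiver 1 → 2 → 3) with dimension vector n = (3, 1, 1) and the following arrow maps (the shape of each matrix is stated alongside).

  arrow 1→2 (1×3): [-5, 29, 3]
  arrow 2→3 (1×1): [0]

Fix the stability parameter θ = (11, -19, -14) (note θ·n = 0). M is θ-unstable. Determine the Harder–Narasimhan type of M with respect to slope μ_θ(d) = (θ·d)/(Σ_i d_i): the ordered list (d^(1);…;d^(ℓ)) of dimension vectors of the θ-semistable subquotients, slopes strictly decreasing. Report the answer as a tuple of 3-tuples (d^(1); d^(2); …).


Interval decomposition of M: I[1,1]^2, I[1,2], I[3,3].
HN type (ℓ=3): μ^(1)=11; μ^(2)=-4; μ^(3)=-14

((2, 0, 0); (1, 1, 0); (0, 0, 1))


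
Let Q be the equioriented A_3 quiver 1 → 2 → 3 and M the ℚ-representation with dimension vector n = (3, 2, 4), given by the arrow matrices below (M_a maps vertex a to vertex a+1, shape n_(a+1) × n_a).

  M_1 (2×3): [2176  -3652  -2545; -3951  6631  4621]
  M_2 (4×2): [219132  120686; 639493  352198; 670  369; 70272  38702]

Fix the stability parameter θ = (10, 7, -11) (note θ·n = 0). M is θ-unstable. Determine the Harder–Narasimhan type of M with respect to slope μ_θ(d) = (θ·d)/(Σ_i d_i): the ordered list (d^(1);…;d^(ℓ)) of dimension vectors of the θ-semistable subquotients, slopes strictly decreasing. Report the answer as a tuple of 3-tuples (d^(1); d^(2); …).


Via rank(M_{q-1}∘⋯∘M_p): M ≅ I[1,1], I[1,3]^2, I[3,3]^2.
μ_θ-semistable layers: μ^(1)=10; μ^(2)=2; μ^(3)=-11

((1, 0, 0); (2, 2, 2); (0, 0, 2))


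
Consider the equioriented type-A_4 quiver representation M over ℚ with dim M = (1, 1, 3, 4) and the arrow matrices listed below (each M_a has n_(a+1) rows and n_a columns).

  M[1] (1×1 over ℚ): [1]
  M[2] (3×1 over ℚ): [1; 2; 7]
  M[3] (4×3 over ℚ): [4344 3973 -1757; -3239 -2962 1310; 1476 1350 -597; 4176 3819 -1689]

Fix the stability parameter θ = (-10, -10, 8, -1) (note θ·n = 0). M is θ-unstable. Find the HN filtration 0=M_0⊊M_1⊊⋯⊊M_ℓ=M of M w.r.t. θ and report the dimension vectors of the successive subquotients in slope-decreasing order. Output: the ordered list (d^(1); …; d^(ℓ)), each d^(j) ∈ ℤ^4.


Via rank(M_{q-1}∘⋯∘M_p): M ≅ I[1,4], I[3,4]^2, I[4,4].
μ_θ-semistable layers: μ^(1)=7/2; μ^(2)=-1; μ^(3)=-10

((0, 0, 3, 3); (0, 0, 0, 1); (1, 1, 0, 0))


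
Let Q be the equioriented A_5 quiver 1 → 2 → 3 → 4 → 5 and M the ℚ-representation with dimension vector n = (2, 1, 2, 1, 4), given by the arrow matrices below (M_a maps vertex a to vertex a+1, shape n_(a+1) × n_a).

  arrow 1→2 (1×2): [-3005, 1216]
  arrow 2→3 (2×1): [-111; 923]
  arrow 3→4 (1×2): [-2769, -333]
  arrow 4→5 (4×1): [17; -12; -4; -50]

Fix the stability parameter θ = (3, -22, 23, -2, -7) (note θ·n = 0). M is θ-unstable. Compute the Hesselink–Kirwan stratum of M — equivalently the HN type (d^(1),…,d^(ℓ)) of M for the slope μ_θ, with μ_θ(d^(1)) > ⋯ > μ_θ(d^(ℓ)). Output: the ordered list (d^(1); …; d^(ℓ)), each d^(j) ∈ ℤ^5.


Via rank(M_{q-1}∘⋯∘M_p): M ≅ I[1,1], I[1,3], I[3,5], I[5,5]^3.
μ_θ-semistable layers: μ^(1)=23; μ^(2)=14/3; μ^(3)=3; μ^(4)=-7; μ^(5)=-19/2

((0, 0, 1, 0, 0); (0, 0, 1, 1, 1); (1, 0, 0, 0, 0); (0, 0, 0, 0, 3); (1, 1, 0, 0, 0))


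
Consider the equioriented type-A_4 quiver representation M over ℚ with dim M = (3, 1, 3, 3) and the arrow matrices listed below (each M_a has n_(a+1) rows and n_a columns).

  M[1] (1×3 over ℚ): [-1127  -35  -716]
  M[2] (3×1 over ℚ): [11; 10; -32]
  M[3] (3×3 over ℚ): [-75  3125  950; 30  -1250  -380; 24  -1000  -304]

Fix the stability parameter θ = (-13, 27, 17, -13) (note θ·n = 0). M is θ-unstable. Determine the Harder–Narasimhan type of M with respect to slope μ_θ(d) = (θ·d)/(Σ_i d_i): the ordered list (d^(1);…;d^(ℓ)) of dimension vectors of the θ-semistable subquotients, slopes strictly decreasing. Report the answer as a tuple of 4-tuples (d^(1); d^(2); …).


Barcode: M ≅ I[1,1]^2, I[1,4], I[3,3]^2, I[4,4]^2. HN layers by μ_θ (3 steps, strictly decreasing):
  μ^(1)=17; μ^(2)=31/3; μ^(3)=-13

((0, 0, 2, 0); (0, 1, 1, 1); (3, 0, 0, 2))


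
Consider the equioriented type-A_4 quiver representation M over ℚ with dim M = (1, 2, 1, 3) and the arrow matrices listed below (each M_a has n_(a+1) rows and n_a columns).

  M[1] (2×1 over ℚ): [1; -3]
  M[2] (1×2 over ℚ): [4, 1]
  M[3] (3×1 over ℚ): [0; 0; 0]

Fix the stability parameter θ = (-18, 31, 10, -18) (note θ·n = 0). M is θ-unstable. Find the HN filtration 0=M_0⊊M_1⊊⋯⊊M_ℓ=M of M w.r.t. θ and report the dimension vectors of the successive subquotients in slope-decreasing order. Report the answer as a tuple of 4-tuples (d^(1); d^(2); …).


Barcode: M ≅ I[1,3], I[2,2], I[4,4]^3. HN layers by μ_θ (3 steps, strictly decreasing):
  μ^(1)=31; μ^(2)=41/2; μ^(3)=-18

((0, 1, 0, 0); (0, 1, 1, 0); (1, 0, 0, 3))


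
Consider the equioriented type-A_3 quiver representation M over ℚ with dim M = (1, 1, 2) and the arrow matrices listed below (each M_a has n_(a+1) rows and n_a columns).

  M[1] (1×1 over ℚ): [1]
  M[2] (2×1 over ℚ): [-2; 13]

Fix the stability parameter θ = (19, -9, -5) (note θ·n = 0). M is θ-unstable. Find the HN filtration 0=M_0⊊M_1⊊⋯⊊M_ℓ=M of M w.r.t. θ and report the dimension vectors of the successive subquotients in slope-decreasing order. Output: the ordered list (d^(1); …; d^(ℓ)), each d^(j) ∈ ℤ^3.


Via rank(M_{q-1}∘⋯∘M_p): M ≅ I[1,3], I[3,3].
μ_θ-semistable layers: μ^(1)=5/3; μ^(2)=-5

((1, 1, 1); (0, 0, 1))


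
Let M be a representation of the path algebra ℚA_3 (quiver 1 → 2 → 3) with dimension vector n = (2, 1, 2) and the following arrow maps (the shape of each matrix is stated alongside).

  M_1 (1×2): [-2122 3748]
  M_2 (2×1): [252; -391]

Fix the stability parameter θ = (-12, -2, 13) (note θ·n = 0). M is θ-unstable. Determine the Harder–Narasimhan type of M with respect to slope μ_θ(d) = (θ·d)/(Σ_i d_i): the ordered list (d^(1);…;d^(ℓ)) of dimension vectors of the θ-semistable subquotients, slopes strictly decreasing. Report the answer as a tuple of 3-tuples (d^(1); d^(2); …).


Via rank(M_{q-1}∘⋯∘M_p): M ≅ I[1,1], I[1,3], I[3,3].
μ_θ-semistable layers: μ^(1)=13; μ^(2)=-2; μ^(3)=-12

((0, 0, 2); (0, 1, 0); (2, 0, 0))


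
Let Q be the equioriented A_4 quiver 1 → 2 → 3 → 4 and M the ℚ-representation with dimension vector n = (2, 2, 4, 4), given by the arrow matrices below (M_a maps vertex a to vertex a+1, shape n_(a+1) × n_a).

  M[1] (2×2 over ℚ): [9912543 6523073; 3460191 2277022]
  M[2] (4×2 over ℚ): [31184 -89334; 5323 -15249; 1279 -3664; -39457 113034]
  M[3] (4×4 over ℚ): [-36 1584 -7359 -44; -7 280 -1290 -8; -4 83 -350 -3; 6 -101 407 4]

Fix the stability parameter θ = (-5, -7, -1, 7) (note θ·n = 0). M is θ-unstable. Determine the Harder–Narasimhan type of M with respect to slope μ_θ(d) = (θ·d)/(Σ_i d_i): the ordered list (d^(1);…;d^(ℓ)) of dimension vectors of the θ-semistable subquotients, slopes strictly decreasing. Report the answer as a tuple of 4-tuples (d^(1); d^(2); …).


Barcode: M ≅ I[1,4]^2, I[3,4]^2. HN layers by μ_θ (3 steps, strictly decreasing):
  μ^(1)=7; μ^(2)=-1; μ^(3)=-6

((0, 0, 0, 4); (0, 0, 4, 0); (2, 2, 0, 0))


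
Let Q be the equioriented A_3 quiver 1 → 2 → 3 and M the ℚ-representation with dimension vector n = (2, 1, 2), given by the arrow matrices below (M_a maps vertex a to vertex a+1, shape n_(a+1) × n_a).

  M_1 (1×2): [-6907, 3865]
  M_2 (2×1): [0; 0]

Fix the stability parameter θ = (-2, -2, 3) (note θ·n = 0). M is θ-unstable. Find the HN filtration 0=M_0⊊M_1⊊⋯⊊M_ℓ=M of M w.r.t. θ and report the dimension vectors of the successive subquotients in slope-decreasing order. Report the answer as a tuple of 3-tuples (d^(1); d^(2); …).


Barcode: M ≅ I[1,1], I[1,2], I[3,3]^2. HN layers by μ_θ (2 steps, strictly decreasing):
  μ^(1)=3; μ^(2)=-2

((0, 0, 2); (2, 1, 0))


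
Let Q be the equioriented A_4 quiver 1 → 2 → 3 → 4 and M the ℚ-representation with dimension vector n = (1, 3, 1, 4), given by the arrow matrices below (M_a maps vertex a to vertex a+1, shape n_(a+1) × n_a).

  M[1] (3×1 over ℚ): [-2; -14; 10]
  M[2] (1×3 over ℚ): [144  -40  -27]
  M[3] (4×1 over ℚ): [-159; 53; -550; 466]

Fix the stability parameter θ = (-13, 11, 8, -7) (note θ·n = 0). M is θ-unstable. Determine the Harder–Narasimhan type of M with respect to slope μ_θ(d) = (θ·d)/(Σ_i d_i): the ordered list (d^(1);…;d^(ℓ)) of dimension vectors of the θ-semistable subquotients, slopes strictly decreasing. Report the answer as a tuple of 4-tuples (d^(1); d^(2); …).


Interval decomposition of M: I[1,4], I[2,2]^2, I[4,4]^3.
HN type (ℓ=4): μ^(1)=11; μ^(2)=4; μ^(3)=-7; μ^(4)=-13

((0, 2, 0, 0); (0, 1, 1, 1); (0, 0, 0, 3); (1, 0, 0, 0))


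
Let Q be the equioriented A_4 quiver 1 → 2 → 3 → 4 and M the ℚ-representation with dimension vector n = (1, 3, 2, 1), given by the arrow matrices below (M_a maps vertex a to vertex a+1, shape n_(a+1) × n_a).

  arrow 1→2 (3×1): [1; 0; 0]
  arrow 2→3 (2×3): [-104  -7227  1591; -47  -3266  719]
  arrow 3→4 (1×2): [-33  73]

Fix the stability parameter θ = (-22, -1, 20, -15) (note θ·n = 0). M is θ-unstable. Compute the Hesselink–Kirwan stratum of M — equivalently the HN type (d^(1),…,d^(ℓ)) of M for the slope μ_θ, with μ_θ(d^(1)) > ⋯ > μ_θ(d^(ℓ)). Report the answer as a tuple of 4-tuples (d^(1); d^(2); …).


Interval decomposition of M: I[1,4], I[2,2], I[2,3].
HN type (ℓ=4): μ^(1)=20; μ^(2)=5/2; μ^(3)=-1; μ^(4)=-22

((0, 0, 1, 0); (0, 0, 1, 1); (0, 3, 0, 0); (1, 0, 0, 0))


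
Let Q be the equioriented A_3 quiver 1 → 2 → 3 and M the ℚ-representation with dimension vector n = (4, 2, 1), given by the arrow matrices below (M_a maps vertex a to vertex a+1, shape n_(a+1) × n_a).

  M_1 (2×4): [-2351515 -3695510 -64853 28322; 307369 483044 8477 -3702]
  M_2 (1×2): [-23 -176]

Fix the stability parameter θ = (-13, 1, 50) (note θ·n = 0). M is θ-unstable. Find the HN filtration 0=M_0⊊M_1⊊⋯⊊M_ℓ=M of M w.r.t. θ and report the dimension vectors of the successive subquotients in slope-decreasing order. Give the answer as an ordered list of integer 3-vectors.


Barcode: M ≅ I[1,1]^2, I[1,2], I[1,3]. HN layers by μ_θ (3 steps, strictly decreasing):
  μ^(1)=50; μ^(2)=1; μ^(3)=-13

((0, 0, 1); (0, 2, 0); (4, 0, 0))


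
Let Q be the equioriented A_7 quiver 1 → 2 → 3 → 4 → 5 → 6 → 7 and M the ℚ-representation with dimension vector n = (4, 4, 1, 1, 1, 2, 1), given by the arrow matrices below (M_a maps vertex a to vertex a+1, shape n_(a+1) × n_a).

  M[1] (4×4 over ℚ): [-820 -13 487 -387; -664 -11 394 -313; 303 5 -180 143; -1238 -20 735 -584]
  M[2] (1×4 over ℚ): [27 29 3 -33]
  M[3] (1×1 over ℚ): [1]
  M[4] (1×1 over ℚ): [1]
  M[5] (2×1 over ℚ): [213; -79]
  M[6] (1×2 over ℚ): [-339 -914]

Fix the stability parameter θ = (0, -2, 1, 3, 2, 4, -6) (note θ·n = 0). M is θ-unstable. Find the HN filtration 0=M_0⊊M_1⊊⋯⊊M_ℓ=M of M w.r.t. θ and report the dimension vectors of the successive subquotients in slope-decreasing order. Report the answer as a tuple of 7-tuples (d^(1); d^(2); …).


Barcode: M ≅ I[1,1], I[1,2]^2, I[1,7], I[2,2], I[6,6]. HN layers by μ_θ (5 steps, strictly decreasing):
  μ^(1)=4; μ^(2)=4/5; μ^(3)=0; μ^(4)=-1; μ^(5)=-2

((0, 0, 0, 0, 0, 1, 0); (0, 0, 1, 1, 1, 1, 1); (1, 0, 0, 0, 0, 0, 0); (3, 3, 0, 0, 0, 0, 0); (0, 1, 0, 0, 0, 0, 0))


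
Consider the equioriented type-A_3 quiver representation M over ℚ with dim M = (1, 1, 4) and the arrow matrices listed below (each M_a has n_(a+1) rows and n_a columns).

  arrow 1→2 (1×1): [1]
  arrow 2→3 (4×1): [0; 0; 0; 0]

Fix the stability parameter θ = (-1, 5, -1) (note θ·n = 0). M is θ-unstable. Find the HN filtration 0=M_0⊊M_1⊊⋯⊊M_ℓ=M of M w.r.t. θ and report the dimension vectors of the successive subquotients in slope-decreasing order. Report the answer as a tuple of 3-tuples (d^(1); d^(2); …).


Barcode: M ≅ I[1,2], I[3,3]^4. HN layers by μ_θ (2 steps, strictly decreasing):
  μ^(1)=5; μ^(2)=-1

((0, 1, 0); (1, 0, 4))


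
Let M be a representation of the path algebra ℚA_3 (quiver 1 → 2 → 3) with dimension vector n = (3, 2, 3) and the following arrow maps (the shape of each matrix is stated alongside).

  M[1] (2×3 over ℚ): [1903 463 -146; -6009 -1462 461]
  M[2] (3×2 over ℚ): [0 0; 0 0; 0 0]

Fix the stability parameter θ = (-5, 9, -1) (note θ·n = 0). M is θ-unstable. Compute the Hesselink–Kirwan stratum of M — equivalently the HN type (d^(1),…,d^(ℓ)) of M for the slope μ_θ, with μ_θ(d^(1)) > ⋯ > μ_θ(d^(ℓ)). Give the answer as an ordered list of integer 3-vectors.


Interval decomposition of M: I[1,1], I[1,2]^2, I[3,3]^3.
HN type (ℓ=3): μ^(1)=9; μ^(2)=-1; μ^(3)=-5

((0, 2, 0); (0, 0, 3); (3, 0, 0))


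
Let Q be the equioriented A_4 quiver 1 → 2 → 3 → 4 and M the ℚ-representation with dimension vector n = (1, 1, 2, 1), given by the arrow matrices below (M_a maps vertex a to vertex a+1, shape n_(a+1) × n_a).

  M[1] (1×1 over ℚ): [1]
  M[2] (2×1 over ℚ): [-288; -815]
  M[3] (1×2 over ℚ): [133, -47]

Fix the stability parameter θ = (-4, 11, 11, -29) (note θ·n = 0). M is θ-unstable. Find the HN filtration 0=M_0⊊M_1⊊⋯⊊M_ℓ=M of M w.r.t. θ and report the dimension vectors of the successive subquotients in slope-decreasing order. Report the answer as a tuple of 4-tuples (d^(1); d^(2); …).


Via rank(M_{q-1}∘⋯∘M_p): M ≅ I[1,4], I[3,3].
μ_θ-semistable layers: μ^(1)=11; μ^(2)=-7/3; μ^(3)=-4

((0, 0, 1, 0); (0, 1, 1, 1); (1, 0, 0, 0))


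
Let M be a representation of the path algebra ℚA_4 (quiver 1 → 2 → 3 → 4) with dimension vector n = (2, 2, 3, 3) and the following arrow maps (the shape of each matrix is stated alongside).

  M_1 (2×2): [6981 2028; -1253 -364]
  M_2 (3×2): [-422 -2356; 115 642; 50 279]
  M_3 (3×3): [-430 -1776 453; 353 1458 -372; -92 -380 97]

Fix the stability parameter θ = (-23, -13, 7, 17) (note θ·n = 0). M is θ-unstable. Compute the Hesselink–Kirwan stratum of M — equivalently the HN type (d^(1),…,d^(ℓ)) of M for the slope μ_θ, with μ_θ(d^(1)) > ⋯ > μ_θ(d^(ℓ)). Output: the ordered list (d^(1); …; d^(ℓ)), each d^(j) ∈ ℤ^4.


Via rank(M_{q-1}∘⋯∘M_p): M ≅ I[1,1], I[1,4], I[2,3], I[3,4], I[4,4].
μ_θ-semistable layers: μ^(1)=17; μ^(2)=7; μ^(3)=-13; μ^(4)=-23

((0, 0, 0, 3); (0, 0, 3, 0); (0, 2, 0, 0); (2, 0, 0, 0))


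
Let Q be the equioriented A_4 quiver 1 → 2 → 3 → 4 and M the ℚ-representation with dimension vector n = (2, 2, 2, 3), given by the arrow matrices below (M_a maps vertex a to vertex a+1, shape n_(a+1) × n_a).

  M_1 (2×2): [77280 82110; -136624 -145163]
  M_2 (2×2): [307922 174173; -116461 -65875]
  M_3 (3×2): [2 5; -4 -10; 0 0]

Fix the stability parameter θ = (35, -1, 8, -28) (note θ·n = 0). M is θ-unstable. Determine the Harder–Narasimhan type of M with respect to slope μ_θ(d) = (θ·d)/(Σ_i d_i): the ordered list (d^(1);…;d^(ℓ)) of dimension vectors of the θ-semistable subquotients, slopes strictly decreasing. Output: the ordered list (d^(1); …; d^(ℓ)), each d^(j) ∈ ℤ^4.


Interval decomposition of M: I[1,1], I[1,4], I[2,3], I[4,4]^2.
HN type (ℓ=5): μ^(1)=35; μ^(2)=8; μ^(3)=7/2; μ^(4)=-1; μ^(5)=-28

((1, 0, 0, 0); (0, 0, 1, 0); (1, 1, 1, 1); (0, 1, 0, 0); (0, 0, 0, 2))


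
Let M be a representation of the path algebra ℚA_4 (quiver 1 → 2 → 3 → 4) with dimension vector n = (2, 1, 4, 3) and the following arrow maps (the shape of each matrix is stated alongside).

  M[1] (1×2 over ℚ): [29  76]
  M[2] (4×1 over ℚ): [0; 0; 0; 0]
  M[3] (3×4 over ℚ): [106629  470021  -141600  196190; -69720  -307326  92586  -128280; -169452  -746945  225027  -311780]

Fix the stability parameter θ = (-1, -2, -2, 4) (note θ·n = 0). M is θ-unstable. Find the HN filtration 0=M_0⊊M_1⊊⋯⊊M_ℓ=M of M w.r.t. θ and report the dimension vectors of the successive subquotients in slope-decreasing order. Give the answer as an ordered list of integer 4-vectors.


Barcode: M ≅ I[1,1], I[1,2], I[3,3]^2, I[3,4]^2, I[4,4]. HN layers by μ_θ (4 steps, strictly decreasing):
  μ^(1)=4; μ^(2)=-1; μ^(3)=-3/2; μ^(4)=-2

((0, 0, 0, 3); (1, 0, 0, 0); (1, 1, 0, 0); (0, 0, 4, 0))


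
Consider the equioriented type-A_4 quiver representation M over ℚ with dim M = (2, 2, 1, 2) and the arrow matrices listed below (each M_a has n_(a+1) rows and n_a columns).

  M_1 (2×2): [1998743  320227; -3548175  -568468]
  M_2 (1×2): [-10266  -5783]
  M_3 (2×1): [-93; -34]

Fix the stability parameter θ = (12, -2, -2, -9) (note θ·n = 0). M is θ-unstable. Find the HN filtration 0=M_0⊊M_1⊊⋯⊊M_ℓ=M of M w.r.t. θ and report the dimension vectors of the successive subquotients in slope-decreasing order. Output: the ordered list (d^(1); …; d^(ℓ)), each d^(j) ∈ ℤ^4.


Interval decomposition of M: I[1,2], I[1,4], I[4,4].
HN type (ℓ=3): μ^(1)=5; μ^(2)=-1/4; μ^(3)=-9

((1, 1, 0, 0); (1, 1, 1, 1); (0, 0, 0, 1))


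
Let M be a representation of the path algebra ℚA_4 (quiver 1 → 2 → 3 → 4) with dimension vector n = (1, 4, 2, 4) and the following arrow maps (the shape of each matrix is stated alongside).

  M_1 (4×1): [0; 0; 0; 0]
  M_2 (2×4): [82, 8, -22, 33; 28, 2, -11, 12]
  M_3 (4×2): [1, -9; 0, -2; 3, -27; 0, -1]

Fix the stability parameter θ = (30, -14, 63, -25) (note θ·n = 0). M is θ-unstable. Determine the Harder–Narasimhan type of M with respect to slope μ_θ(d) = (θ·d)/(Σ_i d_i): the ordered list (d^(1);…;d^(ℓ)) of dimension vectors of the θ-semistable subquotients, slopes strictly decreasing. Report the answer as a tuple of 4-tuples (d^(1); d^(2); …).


Via rank(M_{q-1}∘⋯∘M_p): M ≅ I[1,1], I[2,2]^2, I[2,4]^2, I[4,4]^2.
μ_θ-semistable layers: μ^(1)=30; μ^(2)=19; μ^(3)=-14; μ^(4)=-25

((1, 0, 0, 0); (0, 0, 2, 2); (0, 4, 0, 0); (0, 0, 0, 2))
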